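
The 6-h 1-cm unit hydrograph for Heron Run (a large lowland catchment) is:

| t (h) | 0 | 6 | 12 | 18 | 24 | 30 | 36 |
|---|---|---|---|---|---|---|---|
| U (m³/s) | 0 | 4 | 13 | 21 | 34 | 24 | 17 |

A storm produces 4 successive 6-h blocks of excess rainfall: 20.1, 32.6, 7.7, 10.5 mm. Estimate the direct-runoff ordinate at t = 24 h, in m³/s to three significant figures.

Q ≈ 151 m³/s

By discrete convolution, Q_j = Σ (P_i / 10 mm) · U_{j−i}.
At t = 24 h (j=4): Q = (20.1/10)·34 + (32.6/10)·21 + (7.7/10)·13 + (10.5/10)·4 = 151 m³/s.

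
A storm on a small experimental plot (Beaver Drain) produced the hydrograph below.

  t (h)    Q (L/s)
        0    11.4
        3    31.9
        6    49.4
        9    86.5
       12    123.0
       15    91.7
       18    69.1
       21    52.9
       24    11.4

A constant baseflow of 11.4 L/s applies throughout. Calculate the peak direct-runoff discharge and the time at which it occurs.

Q_p = 111.6 L/s at t = 12 h

Subtracting baseflow gives direct-runoff ordinates: 0.0, 20.5, 38.0, 75.1, 111.6, 80.3, 57.7, 41.5, 0.0 L/s.
The maximum is 111.6 L/s, occurring at the reading for t = 12 h.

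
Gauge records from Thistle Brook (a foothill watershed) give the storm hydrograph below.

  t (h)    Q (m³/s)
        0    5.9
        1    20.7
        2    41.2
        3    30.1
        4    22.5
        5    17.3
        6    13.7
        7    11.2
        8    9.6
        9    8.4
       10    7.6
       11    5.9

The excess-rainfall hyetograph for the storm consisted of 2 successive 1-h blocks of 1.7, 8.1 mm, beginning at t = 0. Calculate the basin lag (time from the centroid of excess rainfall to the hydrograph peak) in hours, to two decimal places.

Centroid of excess rainfall: t_c = Σ P_i·t̄_i / ΣP_i = 1.3265 h (block centres at 0.5, 1.5 h).
Hydrograph peak occurs at t = 2 h, so basin lag t_L = 2 − 1.3265 = 0.67 h.

t_L ≈ 0.67 h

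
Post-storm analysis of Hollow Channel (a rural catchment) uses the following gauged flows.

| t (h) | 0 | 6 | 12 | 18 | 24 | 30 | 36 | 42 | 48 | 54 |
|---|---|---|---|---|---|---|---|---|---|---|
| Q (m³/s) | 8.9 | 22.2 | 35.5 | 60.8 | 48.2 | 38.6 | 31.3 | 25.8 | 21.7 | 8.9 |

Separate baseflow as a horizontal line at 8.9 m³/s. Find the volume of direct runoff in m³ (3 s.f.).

V ≈ 4.60 × 10^6 m³

Direct-runoff ordinates (Q − Q_b): 0.0, 13.3, 26.6, 51.9, 39.3, 29.7, 22.4, 16.9, 12.8, 0.0 m³/s.
ΣQ_DR = 212.9 m³/s.
With Δt = 6 h = 21600 s, V = ΣQ_DR · Δt = 212.9 × 21600 = 4.60 × 10^6 m³.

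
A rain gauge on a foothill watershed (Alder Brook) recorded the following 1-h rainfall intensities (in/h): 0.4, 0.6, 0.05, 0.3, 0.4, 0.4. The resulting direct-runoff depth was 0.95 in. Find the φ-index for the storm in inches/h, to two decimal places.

φ ≈ 0.23 in/h

Only the 5 blocks with intensity above φ contribute runoff: 0.4, 0.6, 0.3, 0.4, 0.4 in/h.
Σ(I−φ)·Δt = d  ⇒  (0.4+0.6+0.3+0.4+0.4 − 5φ)·1 = 0.95
φ = (2.100 − 0.95/1) / 5 = 0.23 in/h.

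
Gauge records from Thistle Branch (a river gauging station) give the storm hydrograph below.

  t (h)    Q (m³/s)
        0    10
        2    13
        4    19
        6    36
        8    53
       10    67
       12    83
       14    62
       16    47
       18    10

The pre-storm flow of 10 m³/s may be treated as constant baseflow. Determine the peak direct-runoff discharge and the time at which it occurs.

Subtracting baseflow gives direct-runoff ordinates: 0.0, 3.0, 9.0, 26.0, 43.0, 57.0, 73.0, 52.0, 37.0, 0.0 m³/s.
The maximum is 73.0 m³/s, occurring at the reading for t = 12 h.

Q_p = 73.0 m³/s at t = 12 h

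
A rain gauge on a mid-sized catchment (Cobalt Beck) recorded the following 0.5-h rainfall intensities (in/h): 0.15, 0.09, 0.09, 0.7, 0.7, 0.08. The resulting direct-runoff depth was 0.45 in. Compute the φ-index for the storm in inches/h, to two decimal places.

Only the 2 blocks with intensity above φ contribute runoff: 0.7, 0.7 in/h.
Σ(I−φ)·Δt = d  ⇒  (0.7+0.7 − 2φ)·0.5 = 0.45
φ = (1.400 − 0.45/0.5) / 2 = 0.25 in/h.

φ ≈ 0.25 in/h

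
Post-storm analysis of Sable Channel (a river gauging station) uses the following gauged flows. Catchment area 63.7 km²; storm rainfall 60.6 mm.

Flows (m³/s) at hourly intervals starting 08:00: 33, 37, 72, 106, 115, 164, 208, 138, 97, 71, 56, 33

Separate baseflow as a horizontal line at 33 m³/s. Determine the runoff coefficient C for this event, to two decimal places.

C ≈ 0.68

ΣQ_DR = 734.0 m³/s; V = ΣQ_DR·Δt = 2.642 × 10^6 m³.
Runoff depth d = V / A = 41.48 mm.
C = d / P = 41.48 / 60.6 = 0.68.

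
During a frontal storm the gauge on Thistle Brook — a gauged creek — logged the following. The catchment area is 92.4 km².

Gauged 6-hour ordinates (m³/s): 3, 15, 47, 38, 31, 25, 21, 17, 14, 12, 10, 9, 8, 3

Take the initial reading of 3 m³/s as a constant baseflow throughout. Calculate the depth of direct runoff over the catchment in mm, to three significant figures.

d ≈ 49.3 mm

Direct runoff: 0.0, 12.0, 44.0, 35.0, 28.0, 22.0, 18.0, 14.0, 11.0, 9.0, 7.0, 6.0, 5.0, 0.0 m³/s; ΣQ_DR = 211.0 m³/s.
V = ΣQ_DR · Δt = 211.0 × 21600 s = 4.558 × 10^6 m³.
Over A = 92.4 km², depth = V / A = 49.3 mm.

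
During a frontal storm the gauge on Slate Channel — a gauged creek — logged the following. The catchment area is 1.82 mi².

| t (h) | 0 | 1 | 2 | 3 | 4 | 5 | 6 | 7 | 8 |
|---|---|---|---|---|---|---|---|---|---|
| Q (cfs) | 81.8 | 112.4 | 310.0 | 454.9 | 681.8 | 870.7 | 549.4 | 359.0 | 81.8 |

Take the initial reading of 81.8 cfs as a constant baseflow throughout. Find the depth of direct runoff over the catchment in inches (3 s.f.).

d ≈ 2.35 in

Direct runoff: 0.0, 30.6, 228.2, 373.1, 600.0, 788.9, 467.6, 277.2, 0.0 cfs; ΣQ_DR = 2766 cfs.
V = ΣQ_DR · Δt = 2766 × 3600 s = 9.956 × 10^6 ft³.
Over A = 1.82 mi², depth = V / A = 2.35 in.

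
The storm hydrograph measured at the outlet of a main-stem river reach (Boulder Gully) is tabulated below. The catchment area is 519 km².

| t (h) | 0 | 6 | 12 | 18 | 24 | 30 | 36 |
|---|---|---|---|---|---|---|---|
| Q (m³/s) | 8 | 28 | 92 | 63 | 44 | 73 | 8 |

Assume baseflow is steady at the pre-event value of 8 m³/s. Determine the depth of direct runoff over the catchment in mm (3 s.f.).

d ≈ 10.8 mm

Direct runoff: 0.0, 20.0, 84.0, 55.0, 36.0, 65.0, 0.0 m³/s; ΣQ_DR = 260.0 m³/s.
V = ΣQ_DR · Δt = 260.0 × 21600 s = 5.616 × 10^6 m³.
Over A = 519 km², depth = V / A = 10.8 mm.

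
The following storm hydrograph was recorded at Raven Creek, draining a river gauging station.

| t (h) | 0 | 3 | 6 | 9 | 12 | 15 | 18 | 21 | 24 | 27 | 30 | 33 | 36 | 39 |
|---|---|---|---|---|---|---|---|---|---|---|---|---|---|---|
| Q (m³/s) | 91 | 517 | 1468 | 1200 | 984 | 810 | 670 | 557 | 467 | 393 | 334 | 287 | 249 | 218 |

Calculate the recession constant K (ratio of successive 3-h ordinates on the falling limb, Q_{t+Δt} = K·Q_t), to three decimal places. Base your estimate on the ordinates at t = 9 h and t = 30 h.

K ≈ 0.833

Using the recession-limb readings at t = 9 h and t = 30 h: Q falls from 1200 to 334 m³/s over 7 intervals.
K = (Q₂/Q₁)^(1/7) = (334/1200)^(1/7) = 0.833.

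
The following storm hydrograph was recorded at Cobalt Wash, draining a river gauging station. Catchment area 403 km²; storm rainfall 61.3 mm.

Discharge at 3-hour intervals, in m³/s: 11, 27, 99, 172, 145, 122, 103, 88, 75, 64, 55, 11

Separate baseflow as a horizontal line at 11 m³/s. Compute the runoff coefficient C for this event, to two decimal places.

ΣQ_DR = 840.0 m³/s; V = ΣQ_DR·Δt = 9.072 × 10^6 m³.
Runoff depth d = V / A = 22.51 mm.
C = d / P = 22.51 / 61.3 = 0.37.

C ≈ 0.37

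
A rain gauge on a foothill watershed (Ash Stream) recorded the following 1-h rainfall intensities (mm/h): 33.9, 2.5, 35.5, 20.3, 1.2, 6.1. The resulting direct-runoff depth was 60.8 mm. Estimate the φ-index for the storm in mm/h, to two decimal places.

φ ≈ 9.63 mm/h

Only the 3 blocks with intensity above φ contribute runoff: 33.9, 35.5, 20.3 mm/h.
Σ(I−φ)·Δt = d  ⇒  (33.9+35.5+20.3 − 3φ)·1 = 60.8
φ = (89.70 − 60.8/1) / 3 = 9.63 mm/h.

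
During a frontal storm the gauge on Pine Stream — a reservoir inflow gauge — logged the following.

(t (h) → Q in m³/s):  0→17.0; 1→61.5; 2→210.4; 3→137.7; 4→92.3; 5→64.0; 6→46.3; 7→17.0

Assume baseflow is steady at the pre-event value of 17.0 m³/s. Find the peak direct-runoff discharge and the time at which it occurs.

Q_p = 193.4 m³/s at t = 2 h

Subtracting baseflow gives direct-runoff ordinates: 0.0, 44.5, 193.4, 120.7, 75.3, 47.0, 29.3, 0.0 m³/s.
The maximum is 193.4 m³/s, occurring at the reading for t = 2 h.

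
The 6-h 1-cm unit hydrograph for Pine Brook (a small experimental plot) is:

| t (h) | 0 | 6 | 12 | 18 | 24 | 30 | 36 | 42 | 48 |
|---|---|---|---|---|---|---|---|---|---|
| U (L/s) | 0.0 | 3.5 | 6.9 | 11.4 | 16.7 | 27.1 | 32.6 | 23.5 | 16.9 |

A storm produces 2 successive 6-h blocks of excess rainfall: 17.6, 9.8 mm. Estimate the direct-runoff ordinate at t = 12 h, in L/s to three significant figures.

By discrete convolution, Q_j = Σ (P_i / 10 mm) · U_{j−i}.
At t = 12 h (j=2): Q = (17.6/10)·6.9 + (9.8/10)·3.5 = 15.6 L/s.

Q ≈ 15.6 L/s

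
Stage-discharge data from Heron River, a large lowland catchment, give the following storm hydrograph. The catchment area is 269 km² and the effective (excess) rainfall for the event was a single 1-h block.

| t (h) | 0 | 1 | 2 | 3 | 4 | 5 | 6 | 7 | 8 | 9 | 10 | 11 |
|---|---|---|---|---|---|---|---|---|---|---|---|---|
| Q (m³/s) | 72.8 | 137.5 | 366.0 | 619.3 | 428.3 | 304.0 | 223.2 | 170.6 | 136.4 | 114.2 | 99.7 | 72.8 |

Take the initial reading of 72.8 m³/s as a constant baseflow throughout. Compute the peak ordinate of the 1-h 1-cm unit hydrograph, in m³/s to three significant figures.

Direct runoff: 0.0, 64.7, 293.2, 546.5, 355.5, 231.2, 150.4, 97.8, 63.6, 41.4, 26.9, 0.0 m³/s; ΣQ_DR = 1871 m³/s, peak = 546.5 m³/s.
Runoff depth d = ΣQ_DR·Δt / A = 1871 × 3600 / (269 km²) = 25.04 mm.
The 1-cm UH is the DRH scaled by (10 mm)/d, so U_p = 546.5 × 10/25.04 = 218 m³/s.

U_p ≈ 218 m³/s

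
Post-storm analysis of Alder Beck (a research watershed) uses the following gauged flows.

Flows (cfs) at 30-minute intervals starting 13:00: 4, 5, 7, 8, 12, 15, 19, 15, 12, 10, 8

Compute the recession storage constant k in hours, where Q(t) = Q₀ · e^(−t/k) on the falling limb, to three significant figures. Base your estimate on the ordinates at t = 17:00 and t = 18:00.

k ≈ 2.47 h

On the falling limb, Q drops from 12 to 8 cfs between t = 17:00 and t = 18:00 (Δt = 1 h).
k = −Δt / ln(Q₂/Q₁) = −1 / ln(8/12) = 2.47 h.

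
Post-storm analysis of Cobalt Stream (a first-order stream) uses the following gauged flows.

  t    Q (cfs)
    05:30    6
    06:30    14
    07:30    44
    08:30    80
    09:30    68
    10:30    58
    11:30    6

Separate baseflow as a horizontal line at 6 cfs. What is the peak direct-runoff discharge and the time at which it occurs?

Q_p = 74.0 cfs at t = 08:30

Subtracting baseflow gives direct-runoff ordinates: 0.0, 8.0, 38.0, 74.0, 62.0, 52.0, 0.0 cfs.
The maximum is 74.0 cfs, occurring at the reading for t = 08:30.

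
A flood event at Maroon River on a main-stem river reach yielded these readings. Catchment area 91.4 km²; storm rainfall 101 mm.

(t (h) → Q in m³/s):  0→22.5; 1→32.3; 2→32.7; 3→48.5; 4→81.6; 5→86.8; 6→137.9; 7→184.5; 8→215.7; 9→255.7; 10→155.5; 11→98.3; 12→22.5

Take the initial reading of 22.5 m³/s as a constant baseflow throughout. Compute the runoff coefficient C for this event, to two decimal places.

C ≈ 0.42

ΣQ_DR = 1082 m³/s; V = ΣQ_DR·Δt = 3.895 × 10^6 m³.
Runoff depth d = V / A = 42.62 mm.
C = d / P = 42.62 / 101 = 0.42.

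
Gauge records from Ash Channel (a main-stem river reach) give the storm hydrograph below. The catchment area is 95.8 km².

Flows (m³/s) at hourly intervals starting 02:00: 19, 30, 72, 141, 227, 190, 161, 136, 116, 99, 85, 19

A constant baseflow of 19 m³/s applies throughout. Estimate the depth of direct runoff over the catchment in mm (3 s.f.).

d ≈ 40.1 mm

Direct runoff: 0.0, 11.0, 53.0, 122.0, 208.0, 171.0, 142.0, 117.0, 97.0, 80.0, 66.0, 0.0 m³/s; ΣQ_DR = 1067 m³/s.
V = ΣQ_DR · Δt = 1067 × 3600 s = 3.841 × 10^6 m³.
Over A = 95.8 km², depth = V / A = 40.1 mm.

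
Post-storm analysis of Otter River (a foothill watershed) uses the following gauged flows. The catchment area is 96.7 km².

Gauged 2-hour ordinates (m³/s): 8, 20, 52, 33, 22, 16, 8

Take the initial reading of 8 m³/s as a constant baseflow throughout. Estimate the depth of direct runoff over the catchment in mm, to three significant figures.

d ≈ 7.67 mm

Direct runoff: 0.0, 12.0, 44.0, 25.0, 14.0, 8.0, 0.0 m³/s; ΣQ_DR = 103.0 m³/s.
V = ΣQ_DR · Δt = 103.0 × 7200 s = 7.416 × 10^5 m³.
Over A = 96.7 km², depth = V / A = 7.67 mm.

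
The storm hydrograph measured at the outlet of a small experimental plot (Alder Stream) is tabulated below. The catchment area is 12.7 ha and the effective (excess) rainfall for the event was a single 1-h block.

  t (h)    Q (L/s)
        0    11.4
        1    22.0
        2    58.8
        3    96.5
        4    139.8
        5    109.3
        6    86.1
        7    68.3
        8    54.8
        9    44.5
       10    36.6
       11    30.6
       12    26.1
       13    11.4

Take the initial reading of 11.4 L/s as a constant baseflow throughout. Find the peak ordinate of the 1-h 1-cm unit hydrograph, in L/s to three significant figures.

Direct runoff: 0.0, 10.6, 47.4, 85.1, 128.4, 97.9, 74.7, 56.9, 43.4, 33.1, 25.2, 19.2, 14.7, 0.0 L/s; ΣQ_DR = 636.6 L/s, peak = 128.4 L/s.
Runoff depth d = ΣQ_DR·Δt / A = 636.6 × 3600 / (12.7 ha) = 18.05 mm.
The 1-cm UH is the DRH scaled by (10 mm)/d, so U_p = 128.4 × 10/18.05 = 71.2 L/s.

U_p ≈ 71.2 L/s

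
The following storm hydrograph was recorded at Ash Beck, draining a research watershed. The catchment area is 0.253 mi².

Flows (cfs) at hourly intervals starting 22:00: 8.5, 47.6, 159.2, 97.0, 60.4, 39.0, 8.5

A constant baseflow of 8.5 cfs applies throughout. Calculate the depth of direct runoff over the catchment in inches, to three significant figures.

Direct runoff: 0.0, 39.1, 150.7, 88.5, 51.9, 30.5, 0.0 cfs; ΣQ_DR = 360.7 cfs.
V = ΣQ_DR · Δt = 360.7 × 3600 s = 1.299 × 10^6 ft³.
Over A = 0.253 mi², depth = V / A = 2.21 in.

d ≈ 2.21 in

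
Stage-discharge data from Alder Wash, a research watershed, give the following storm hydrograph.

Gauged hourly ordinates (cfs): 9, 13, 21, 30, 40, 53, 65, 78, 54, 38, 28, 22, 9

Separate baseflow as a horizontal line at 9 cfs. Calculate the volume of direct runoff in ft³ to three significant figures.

Direct-runoff ordinates (Q − Q_b): 0.0, 4.0, 12.0, 21.0, 31.0, 44.0, 56.0, 69.0, 45.0, 29.0, 19.0, 13.0, 0.0 cfs.
ΣQ_DR = 343.0 cfs.
With Δt = 1 h = 3600 s, V = ΣQ_DR · Δt = 343.0 × 3600 = 1.23 × 10^6 ft³.

V ≈ 1.23 × 10^6 ft³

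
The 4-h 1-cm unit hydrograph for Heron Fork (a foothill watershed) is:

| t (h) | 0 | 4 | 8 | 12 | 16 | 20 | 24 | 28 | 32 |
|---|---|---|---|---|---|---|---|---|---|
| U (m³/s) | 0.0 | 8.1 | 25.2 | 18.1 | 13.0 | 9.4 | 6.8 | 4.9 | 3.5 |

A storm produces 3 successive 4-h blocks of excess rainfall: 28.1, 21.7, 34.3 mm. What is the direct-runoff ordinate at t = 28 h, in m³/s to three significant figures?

Q ≈ 60.8 m³/s

By discrete convolution, Q_j = Σ (P_i / 10 mm) · U_{j−i}.
At t = 28 h (j=7): Q = (28.1/10)·4.9 + (21.7/10)·6.8 + (34.3/10)·9.4 = 60.8 m³/s.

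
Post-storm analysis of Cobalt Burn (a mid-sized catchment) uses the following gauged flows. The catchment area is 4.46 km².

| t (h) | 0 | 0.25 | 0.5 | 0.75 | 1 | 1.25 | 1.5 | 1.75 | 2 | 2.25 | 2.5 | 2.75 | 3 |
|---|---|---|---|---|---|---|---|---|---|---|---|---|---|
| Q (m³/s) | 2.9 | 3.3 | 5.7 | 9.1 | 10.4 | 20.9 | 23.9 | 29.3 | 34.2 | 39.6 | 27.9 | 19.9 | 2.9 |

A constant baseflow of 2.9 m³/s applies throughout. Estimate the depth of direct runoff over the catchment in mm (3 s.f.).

d ≈ 38.8 mm

Direct runoff: 0.0, 0.4, 2.8, 6.2, 7.5, 18.0, 21.0, 26.4, 31.3, 36.7, 25.0, 17.0, 0.0 m³/s; ΣQ_DR = 192.3 m³/s.
V = ΣQ_DR · Δt = 192.3 × 900 s = 1.731 × 10^5 m³.
Over A = 4.46 km², depth = V / A = 38.8 mm.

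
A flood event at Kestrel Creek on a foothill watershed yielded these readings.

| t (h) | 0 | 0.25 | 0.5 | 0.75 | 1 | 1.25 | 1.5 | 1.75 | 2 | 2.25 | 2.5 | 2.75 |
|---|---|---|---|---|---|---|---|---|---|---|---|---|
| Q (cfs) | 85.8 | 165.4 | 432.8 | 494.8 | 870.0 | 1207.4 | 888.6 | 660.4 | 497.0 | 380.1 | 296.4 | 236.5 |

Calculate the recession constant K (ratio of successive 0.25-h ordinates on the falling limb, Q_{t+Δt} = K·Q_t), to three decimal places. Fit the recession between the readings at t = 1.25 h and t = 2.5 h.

K ≈ 0.755

Using the recession-limb readings at t = 1.25 h and t = 2.5 h: Q falls from 1207.4 to 296.4 cfs over 5 intervals.
K = (Q₂/Q₁)^(1/5) = (296.4/1207.4)^(1/5) = 0.755.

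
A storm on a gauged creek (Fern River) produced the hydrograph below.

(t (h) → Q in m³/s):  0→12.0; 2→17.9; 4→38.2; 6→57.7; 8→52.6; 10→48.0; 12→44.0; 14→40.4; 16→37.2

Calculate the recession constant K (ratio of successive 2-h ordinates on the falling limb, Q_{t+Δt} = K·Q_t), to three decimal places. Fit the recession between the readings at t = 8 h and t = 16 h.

K ≈ 0.917

Using the recession-limb readings at t = 8 h and t = 16 h: Q falls from 52.6 to 37.2 m³/s over 4 intervals.
K = (Q₂/Q₁)^(1/4) = (37.2/52.6)^(1/4) = 0.917.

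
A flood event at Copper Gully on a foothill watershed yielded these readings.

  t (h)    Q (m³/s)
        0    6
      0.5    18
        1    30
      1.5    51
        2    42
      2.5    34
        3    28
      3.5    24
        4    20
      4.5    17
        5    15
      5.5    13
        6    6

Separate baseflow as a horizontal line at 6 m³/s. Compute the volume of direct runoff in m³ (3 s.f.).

Direct-runoff ordinates (Q − Q_b): 0.0, 12.0, 24.0, 45.0, 36.0, 28.0, 22.0, 18.0, 14.0, 11.0, 9.0, 7.0, 0.0 m³/s.
ΣQ_DR = 226.0 m³/s.
With Δt = 0.5 h = 1800 s, V = ΣQ_DR · Δt = 226.0 × 1800 = 4.07 × 10^5 m³.

V ≈ 4.07 × 10^5 m³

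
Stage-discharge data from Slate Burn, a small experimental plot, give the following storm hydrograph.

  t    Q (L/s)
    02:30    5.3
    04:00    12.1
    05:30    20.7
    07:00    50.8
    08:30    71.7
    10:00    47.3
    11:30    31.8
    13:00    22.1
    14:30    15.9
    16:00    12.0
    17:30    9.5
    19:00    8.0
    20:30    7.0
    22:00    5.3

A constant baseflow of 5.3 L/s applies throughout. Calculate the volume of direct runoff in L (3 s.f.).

Direct-runoff ordinates (Q − Q_b): 0.0, 6.8, 15.4, 45.5, 66.4, 42.0, 26.5, 16.8, 10.6, 6.7, 4.2, 2.7, 1.7, 0.0 L/s.
ΣQ_DR = 245.3 L/s.
With Δt = 1.5 h = 5400 s, V = ΣQ_DR · Δt = 245.3 × 5400 = 1.32 × 10^6 L.

V ≈ 1.32 × 10^6 L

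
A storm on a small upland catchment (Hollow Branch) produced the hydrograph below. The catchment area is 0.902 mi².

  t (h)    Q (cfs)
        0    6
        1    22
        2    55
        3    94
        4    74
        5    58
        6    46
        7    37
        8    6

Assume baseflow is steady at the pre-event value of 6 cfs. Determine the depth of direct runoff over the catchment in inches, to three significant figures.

d ≈ 0.591 in

Direct runoff: 0.0, 16.0, 49.0, 88.0, 68.0, 52.0, 40.0, 31.0, 0.0 cfs; ΣQ_DR = 344.0 cfs.
V = ΣQ_DR · Δt = 344.0 × 3600 s = 1.238 × 10^6 ft³.
Over A = 0.902 mi², depth = V / A = 0.591 in.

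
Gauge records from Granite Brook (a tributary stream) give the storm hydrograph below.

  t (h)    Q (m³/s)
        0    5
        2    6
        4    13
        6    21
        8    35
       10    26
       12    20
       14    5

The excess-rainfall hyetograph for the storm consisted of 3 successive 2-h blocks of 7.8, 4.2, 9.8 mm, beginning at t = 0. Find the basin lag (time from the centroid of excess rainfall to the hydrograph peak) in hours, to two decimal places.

t_L ≈ 4.82 h

Centroid of excess rainfall: t_c = Σ P_i·t̄_i / ΣP_i = 3.1835 h (block centres at 1, 3, 5 h).
Hydrograph peak occurs at t = 8 h, so basin lag t_L = 8 − 3.1835 = 4.82 h.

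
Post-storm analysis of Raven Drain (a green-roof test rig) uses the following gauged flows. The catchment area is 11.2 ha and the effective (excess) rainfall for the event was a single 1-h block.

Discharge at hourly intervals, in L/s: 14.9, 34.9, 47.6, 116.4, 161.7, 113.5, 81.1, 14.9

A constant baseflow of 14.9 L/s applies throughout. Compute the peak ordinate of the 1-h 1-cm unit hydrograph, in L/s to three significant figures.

Direct runoff: 0.0, 20.0, 32.7, 101.5, 146.8, 98.6, 66.2, 0.0 L/s; ΣQ_DR = 465.8 L/s, peak = 146.8 L/s.
Runoff depth d = ΣQ_DR·Δt / A = 465.8 × 3600 / (11.2 ha) = 14.97 mm.
The 1-cm UH is the DRH scaled by (10 mm)/d, so U_p = 146.8 × 10/14.97 = 98.0 L/s.

U_p ≈ 98.0 L/s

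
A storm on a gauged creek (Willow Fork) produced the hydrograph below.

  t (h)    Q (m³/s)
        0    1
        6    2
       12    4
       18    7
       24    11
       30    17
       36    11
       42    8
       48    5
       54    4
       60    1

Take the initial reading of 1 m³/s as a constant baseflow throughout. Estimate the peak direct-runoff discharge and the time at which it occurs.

Q_p = 16.0 m³/s at t = 30 h

Subtracting baseflow gives direct-runoff ordinates: 0.0, 1.0, 3.0, 6.0, 10.0, 16.0, 10.0, 7.0, 4.0, 3.0, 0.0 m³/s.
The maximum is 16.0 m³/s, occurring at the reading for t = 30 h.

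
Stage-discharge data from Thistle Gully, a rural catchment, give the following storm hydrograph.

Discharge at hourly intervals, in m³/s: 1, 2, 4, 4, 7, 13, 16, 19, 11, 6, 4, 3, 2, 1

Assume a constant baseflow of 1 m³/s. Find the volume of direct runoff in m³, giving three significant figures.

Direct-runoff ordinates (Q − Q_b): 0.0, 1.0, 3.0, 3.0, 6.0, 12.0, 15.0, 18.0, 10.0, 5.0, 3.0, 2.0, 1.0, 0.0 m³/s.
ΣQ_DR = 79.00 m³/s.
With Δt = 1 h = 3600 s, V = ΣQ_DR · Δt = 79.00 × 3600 = 2.84 × 10^5 m³.

V ≈ 2.84 × 10^5 m³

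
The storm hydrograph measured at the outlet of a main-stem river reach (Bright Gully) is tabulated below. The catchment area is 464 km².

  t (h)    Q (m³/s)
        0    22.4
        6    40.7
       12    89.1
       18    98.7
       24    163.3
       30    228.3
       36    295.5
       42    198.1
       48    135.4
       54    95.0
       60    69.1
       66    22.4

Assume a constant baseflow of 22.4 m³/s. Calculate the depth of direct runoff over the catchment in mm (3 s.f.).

d ≈ 55.4 mm

Direct runoff: 0.0, 18.3, 66.7, 76.3, 140.9, 205.9, 273.1, 175.7, 113.0, 72.6, 46.7, 0.0 m³/s; ΣQ_DR = 1189 m³/s.
V = ΣQ_DR · Δt = 1189 × 21600 s = 2.569 × 10^7 m³.
Over A = 464 km², depth = V / A = 55.4 mm.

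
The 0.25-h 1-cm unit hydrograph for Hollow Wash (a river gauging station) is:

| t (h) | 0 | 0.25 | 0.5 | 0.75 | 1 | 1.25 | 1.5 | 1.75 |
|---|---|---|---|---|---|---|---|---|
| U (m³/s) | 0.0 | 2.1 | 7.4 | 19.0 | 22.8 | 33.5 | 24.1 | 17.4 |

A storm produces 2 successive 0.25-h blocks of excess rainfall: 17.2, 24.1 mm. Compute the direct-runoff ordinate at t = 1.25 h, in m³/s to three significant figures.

By discrete convolution, Q_j = Σ (P_i / 10 mm) · U_{j−i}.
At t = 1.25 h (j=5): Q = (17.2/10)·33.5 + (24.1/10)·22.8 = 113 m³/s.

Q ≈ 113 m³/s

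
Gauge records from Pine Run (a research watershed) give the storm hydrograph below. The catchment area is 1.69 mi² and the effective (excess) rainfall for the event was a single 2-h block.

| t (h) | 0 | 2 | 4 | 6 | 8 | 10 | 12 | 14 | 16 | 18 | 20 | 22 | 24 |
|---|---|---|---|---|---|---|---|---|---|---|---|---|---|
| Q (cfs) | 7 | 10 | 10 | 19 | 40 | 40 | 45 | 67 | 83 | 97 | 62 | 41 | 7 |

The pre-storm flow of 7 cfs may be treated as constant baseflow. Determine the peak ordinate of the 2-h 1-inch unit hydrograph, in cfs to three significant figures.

U_p ≈ 112 cfs

Direct runoff: 0.0, 3.0, 3.0, 12.0, 33.0, 33.0, 38.0, 60.0, 76.0, 90.0, 55.0, 34.0, 0.0 cfs; ΣQ_DR = 437.0 cfs, peak = 90.0 cfs.
Runoff depth d = ΣQ_DR·Δt / A = 437.0 × 7200 / (1.69 mi²) = 0.8014 in.
The 1-inch UH is the DRH scaled by (1 in)/d, so U_p = 90.0 × 1/0.8014 = 112 cfs.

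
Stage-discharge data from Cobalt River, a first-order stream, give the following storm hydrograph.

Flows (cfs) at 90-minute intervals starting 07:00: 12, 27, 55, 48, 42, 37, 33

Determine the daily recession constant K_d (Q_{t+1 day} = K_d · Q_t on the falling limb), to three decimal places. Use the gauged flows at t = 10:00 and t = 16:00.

K_d ≈ 0.130

Between t = 10:00 and t = 16:00 the flow falls from 55 to 33 cfs over 4×1.5 h = 6 h.
Per-interval ratio K = (33/55)^(1/4) = 0.8801; K_d = K^(24/1.5) = 0.130.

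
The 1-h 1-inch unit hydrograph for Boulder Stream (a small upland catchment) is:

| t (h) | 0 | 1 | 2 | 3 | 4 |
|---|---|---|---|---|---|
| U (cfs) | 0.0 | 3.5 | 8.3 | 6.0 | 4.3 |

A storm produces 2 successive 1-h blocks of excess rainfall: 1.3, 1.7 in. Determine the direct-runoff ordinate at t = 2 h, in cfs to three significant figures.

By discrete convolution, Q_j = Σ (P_i / 1 in) · U_{j−i}.
At t = 2 h (j=2): Q = (1.3/1)·8.3 + (1.7/1)·3.5 = 16.7 cfs.

Q ≈ 16.7 cfs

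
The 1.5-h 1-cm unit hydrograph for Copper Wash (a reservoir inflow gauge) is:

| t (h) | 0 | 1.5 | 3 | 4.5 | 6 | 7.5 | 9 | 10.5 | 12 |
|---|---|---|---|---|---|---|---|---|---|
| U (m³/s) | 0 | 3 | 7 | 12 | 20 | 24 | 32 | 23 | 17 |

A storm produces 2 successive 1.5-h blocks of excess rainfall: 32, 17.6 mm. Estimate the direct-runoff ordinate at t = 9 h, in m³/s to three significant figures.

Q ≈ 145 m³/s

By discrete convolution, Q_j = Σ (P_i / 10 mm) · U_{j−i}.
At t = 9 h (j=6): Q = (32/10)·32 + (17.6/10)·24 = 145 m³/s.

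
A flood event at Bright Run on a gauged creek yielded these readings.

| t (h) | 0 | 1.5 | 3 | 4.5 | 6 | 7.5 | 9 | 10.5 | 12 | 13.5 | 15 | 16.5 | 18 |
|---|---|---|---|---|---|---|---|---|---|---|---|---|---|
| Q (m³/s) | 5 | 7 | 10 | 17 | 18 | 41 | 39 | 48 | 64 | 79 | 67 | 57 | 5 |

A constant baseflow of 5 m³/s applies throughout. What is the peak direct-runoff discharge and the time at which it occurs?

Q_p = 74.0 m³/s at t = 13.5 h

Subtracting baseflow gives direct-runoff ordinates: 0.0, 2.0, 5.0, 12.0, 13.0, 36.0, 34.0, 43.0, 59.0, 74.0, 62.0, 52.0, 0.0 m³/s.
The maximum is 74.0 m³/s, occurring at the reading for t = 13.5 h.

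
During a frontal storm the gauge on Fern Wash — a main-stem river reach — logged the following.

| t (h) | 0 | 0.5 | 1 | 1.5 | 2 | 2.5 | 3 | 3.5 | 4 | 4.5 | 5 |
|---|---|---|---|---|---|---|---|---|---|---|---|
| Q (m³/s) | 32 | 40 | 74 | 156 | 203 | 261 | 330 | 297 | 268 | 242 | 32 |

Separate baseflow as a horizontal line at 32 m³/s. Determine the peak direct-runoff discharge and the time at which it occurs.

Subtracting baseflow gives direct-runoff ordinates: 0.0, 8.0, 42.0, 124.0, 171.0, 229.0, 298.0, 265.0, 236.0, 210.0, 0.0 m³/s.
The maximum is 298.0 m³/s, occurring at the reading for t = 3 h.

Q_p = 298.0 m³/s at t = 3 h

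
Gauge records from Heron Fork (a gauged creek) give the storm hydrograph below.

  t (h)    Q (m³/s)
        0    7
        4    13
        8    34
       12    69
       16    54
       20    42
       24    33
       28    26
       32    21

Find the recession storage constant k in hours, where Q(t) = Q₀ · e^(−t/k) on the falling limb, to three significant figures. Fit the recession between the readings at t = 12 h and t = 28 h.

On the falling limb, Q drops from 69 to 26 m³/s between t = 12 h and t = 28 h (Δt = 16 h).
k = −Δt / ln(Q₂/Q₁) = −16 / ln(26/69) = 16.4 h.

k ≈ 16.4 h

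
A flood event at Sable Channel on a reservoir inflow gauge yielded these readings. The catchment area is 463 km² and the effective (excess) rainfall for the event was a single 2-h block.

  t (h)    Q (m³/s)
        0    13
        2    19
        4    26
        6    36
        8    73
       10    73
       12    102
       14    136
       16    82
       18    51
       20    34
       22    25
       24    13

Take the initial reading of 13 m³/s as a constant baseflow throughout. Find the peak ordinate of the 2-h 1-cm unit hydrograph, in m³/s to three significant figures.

U_p ≈ 154 m³/s

Direct runoff: 0.0, 6.0, 13.0, 23.0, 60.0, 60.0, 89.0, 123.0, 69.0, 38.0, 21.0, 12.0, 0.0 m³/s; ΣQ_DR = 514.0 m³/s, peak = 123.0 m³/s.
Runoff depth d = ΣQ_DR·Δt / A = 514.0 × 7200 / (463 km²) = 7.993 mm.
The 1-cm UH is the DRH scaled by (10 mm)/d, so U_p = 123.0 × 10/7.993 = 154 m³/s.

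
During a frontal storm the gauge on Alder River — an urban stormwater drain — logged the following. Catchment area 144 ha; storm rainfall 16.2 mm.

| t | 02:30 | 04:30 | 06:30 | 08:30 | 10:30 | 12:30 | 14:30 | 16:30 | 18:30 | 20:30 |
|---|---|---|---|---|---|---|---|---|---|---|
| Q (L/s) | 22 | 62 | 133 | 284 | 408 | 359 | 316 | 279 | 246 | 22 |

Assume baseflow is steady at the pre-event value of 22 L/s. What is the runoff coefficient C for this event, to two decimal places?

ΣQ_DR = 1911 L/s; V = ΣQ_DR·Δt = 1.376 × 10^7 L.
Runoff depth d = V / A = 9.555 mm.
C = d / P = 9.555 / 16.2 = 0.59.

C ≈ 0.59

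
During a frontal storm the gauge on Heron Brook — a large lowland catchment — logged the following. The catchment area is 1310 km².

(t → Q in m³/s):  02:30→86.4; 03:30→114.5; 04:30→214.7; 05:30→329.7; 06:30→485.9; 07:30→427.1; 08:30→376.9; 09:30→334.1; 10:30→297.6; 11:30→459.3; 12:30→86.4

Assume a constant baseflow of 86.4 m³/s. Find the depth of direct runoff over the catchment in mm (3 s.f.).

d ≈ 6.22 mm

Direct runoff: 0.0, 28.1, 128.3, 243.3, 399.5, 340.7, 290.5, 247.7, 211.2, 372.9, 0.0 m³/s; ΣQ_DR = 2262 m³/s.
V = ΣQ_DR · Δt = 2262 × 3600 s = 8.144 × 10^6 m³.
Over A = 1310 km², depth = V / A = 6.22 mm.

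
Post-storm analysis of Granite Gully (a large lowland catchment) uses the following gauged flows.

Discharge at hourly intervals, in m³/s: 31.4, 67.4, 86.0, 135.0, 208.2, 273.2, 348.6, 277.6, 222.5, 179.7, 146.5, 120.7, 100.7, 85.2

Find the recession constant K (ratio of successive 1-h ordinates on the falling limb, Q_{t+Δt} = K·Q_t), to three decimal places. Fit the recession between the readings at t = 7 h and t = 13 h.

Using the recession-limb readings at t = 7 h and t = 13 h: Q falls from 277.6 to 85.2 m³/s over 6 intervals.
K = (Q₂/Q₁)^(1/6) = (85.2/277.6)^(1/6) = 0.821.

K ≈ 0.821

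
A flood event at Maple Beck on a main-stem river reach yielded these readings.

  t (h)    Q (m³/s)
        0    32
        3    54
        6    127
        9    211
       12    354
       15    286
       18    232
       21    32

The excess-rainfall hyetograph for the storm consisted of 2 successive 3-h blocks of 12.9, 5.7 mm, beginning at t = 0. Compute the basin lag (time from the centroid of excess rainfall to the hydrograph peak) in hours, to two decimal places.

Centroid of excess rainfall: t_c = Σ P_i·t̄_i / ΣP_i = 2.4194 h (block centres at 1.5, 4.5 h).
Hydrograph peak occurs at t = 12 h, so basin lag t_L = 12 − 2.4194 = 9.58 h.

t_L ≈ 9.58 h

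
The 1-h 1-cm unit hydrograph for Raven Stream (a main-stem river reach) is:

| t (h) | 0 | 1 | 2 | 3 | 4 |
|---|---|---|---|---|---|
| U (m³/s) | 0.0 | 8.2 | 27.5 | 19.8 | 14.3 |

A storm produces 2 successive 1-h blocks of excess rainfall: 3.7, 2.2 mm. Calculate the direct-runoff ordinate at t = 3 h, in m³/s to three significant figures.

Q ≈ 13.4 m³/s

By discrete convolution, Q_j = Σ (P_i / 10 mm) · U_{j−i}.
At t = 3 h (j=3): Q = (3.7/10)·19.8 + (2.2/10)·27.5 = 13.4 m³/s.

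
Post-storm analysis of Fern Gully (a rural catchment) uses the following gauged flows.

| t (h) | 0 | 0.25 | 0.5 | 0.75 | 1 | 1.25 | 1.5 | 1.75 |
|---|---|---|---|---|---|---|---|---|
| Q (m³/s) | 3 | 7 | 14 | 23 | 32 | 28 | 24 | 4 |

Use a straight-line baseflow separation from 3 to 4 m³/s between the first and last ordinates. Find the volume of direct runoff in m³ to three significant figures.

V ≈ 96300 m³

Direct-runoff ordinates (Q − Q_b): 0.00, 3.86, 10.71, 19.57, 28.43, 24.29, 20.14, 0.00 m³/s.
ΣQ_DR = 107.0 m³/s.
With Δt = 0.25 h = 900 s, V = ΣQ_DR · Δt = 107.0 × 900 = 96300 m³.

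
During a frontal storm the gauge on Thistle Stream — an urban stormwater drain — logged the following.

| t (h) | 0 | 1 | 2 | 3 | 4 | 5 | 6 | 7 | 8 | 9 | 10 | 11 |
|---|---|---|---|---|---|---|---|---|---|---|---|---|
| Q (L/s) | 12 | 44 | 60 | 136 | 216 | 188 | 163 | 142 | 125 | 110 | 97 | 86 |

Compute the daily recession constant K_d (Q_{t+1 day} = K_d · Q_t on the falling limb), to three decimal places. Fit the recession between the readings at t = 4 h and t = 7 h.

Between t = 4 h and t = 7 h the flow falls from 216 to 142 L/s over 3×1 h = 3 h.
Per-interval ratio K = (142/216)^(1/3) = 0.8695; K_d = K^(24/1) = 0.035.

K_d ≈ 0.035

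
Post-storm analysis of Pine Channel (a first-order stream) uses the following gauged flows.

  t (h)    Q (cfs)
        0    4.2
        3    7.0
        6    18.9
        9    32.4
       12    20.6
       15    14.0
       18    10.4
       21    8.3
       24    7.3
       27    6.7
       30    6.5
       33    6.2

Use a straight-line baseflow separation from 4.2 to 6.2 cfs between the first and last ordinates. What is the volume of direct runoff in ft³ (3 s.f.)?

Direct-runoff ordinates (Q − Q_b): 0.00, 2.62, 14.34, 27.65, 15.67, 8.89, 5.11, 2.83, 1.65, 0.86, 0.48, 0.00 cfs.
ΣQ_DR = 80.10 cfs.
With Δt = 3 h = 10800 s, V = ΣQ_DR · Δt = 80.10 × 10800 = 8.65 × 10^5 ft³.

V ≈ 8.65 × 10^5 ft³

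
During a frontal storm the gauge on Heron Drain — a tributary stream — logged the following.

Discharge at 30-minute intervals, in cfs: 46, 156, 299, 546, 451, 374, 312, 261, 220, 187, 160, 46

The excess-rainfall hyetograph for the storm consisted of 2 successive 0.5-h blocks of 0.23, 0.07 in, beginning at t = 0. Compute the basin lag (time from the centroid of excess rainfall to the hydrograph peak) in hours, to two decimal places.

Centroid of excess rainfall: t_c = Σ P_i·t̄_i / ΣP_i = 0.3667 h (block centres at 0.25, 0.75 h).
Hydrograph peak occurs at t = 1.5 h, so basin lag t_L = 1.5 − 0.3667 = 1.13 h.

t_L ≈ 1.13 h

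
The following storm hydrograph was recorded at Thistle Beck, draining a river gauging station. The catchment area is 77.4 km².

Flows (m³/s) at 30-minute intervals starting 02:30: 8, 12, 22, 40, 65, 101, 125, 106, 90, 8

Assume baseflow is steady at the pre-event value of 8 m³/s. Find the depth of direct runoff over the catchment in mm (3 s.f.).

Direct runoff: 0.0, 4.0, 14.0, 32.0, 57.0, 93.0, 117.0, 98.0, 82.0, 0.0 m³/s; ΣQ_DR = 497.0 m³/s.
V = ΣQ_DR · Δt = 497.0 × 1800 s = 8.946 × 10^5 m³.
Over A = 77.4 km², depth = V / A = 11.6 mm.

d ≈ 11.6 mm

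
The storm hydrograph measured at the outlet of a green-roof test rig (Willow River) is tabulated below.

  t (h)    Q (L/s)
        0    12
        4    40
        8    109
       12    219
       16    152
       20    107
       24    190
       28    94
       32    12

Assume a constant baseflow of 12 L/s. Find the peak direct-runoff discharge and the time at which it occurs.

Subtracting baseflow gives direct-runoff ordinates: 0.0, 28.0, 97.0, 207.0, 140.0, 95.0, 178.0, 82.0, 0.0 L/s.
The maximum is 207.0 L/s, occurring at the reading for t = 12 h.

Q_p = 207.0 L/s at t = 12 h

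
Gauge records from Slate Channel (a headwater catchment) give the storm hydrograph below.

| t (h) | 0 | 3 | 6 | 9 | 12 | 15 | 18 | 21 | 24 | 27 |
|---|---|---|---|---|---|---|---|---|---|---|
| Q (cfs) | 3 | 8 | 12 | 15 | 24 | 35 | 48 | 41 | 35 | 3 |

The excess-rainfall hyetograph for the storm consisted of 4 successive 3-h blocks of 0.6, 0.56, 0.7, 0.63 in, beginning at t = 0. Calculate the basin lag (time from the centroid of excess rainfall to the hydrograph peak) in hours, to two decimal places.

t_L ≈ 11.86 h

Centroid of excess rainfall: t_c = Σ P_i·t̄_i / ΣP_i = 6.1386 h (block centres at 1.5, 4.5, 7.5, 10.5 h).
Hydrograph peak occurs at t = 18 h, so basin lag t_L = 18 − 6.1386 = 11.86 h.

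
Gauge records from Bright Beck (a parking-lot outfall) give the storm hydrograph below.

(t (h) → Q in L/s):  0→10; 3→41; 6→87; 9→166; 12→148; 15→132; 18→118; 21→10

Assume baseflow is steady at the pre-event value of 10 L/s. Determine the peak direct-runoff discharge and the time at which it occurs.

Q_p = 156.0 L/s at t = 9 h

Subtracting baseflow gives direct-runoff ordinates: 0.0, 31.0, 77.0, 156.0, 138.0, 122.0, 108.0, 0.0 L/s.
The maximum is 156.0 L/s, occurring at the reading for t = 9 h.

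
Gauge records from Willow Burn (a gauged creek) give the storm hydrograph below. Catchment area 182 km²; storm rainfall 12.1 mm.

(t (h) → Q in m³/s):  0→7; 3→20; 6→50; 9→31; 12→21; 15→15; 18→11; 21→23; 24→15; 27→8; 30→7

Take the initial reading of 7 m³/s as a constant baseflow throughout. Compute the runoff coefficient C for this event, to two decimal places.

C ≈ 0.64

ΣQ_DR = 131.0 m³/s; V = ΣQ_DR·Δt = 1.415 × 10^6 m³.
Runoff depth d = V / A = 7.774 mm.
C = d / P = 7.774 / 12.1 = 0.64.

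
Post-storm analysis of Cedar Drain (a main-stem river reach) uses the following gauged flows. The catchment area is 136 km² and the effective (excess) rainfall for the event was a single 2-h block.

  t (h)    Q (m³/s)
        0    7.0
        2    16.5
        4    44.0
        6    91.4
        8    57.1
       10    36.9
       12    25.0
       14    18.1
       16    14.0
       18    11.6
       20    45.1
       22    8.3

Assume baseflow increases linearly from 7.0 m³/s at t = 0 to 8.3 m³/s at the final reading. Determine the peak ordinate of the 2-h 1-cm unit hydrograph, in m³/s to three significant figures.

Direct runoff: 0.00, 9.38, 36.76, 84.05, 49.63, 29.31, 17.29, 10.27, 6.05, 3.54, 36.92, 0.00 m³/s; ΣQ_DR = 283.2 m³/s, peak = 84.05 m³/s.
Runoff depth d = ΣQ_DR·Δt / A = 283.2 × 7200 / (136 km²) = 14.99 mm.
The 1-cm UH is the DRH scaled by (10 mm)/d, so U_p = 84.05 × 10/14.99 = 56.1 m³/s.

U_p ≈ 56.1 m³/s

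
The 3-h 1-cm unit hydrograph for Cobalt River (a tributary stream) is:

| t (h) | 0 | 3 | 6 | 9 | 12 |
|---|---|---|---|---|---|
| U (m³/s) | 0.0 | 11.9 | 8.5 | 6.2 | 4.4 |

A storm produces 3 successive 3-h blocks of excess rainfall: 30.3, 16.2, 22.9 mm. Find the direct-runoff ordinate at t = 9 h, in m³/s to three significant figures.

By discrete convolution, Q_j = Σ (P_i / 10 mm) · U_{j−i}.
At t = 9 h (j=3): Q = (30.3/10)·6.2 + (16.2/10)·8.5 + (22.9/10)·11.9 = 59.8 m³/s.

Q ≈ 59.8 m³/s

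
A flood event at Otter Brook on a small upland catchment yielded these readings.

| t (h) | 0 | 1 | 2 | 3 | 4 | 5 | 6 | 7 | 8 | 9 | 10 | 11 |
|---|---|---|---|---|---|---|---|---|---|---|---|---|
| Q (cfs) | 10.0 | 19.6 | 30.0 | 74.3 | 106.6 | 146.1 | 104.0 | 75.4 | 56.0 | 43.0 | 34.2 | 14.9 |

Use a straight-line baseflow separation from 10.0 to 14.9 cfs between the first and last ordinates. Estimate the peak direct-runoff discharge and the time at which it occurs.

Q_p = 133.87 cfs at t = 5 h

Subtracting baseflow gives direct-runoff ordinates: 0.00, 9.15, 19.11, 62.96, 94.82, 133.87, 91.33, 62.28, 42.44, 28.99, 19.75, 0.00 cfs.
The maximum is 133.87 cfs, occurring at the reading for t = 5 h.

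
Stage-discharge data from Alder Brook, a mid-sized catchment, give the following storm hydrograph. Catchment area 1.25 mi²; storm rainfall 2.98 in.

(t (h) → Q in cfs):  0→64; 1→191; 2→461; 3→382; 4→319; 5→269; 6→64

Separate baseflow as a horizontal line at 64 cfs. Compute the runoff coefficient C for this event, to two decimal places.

C ≈ 0.54

ΣQ_DR = 1302 cfs; V = ΣQ_DR·Δt = 4.687 × 10^6 ft³.
Runoff depth d = V / A = 1.614 in.
C = d / P = 1.614 / 2.98 = 0.54.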